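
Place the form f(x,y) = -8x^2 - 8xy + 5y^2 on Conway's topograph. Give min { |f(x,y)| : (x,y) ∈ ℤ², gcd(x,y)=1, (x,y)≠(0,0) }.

descent: ρ → (5,8,-8)  [lands on river]
river: ρ → (-8,8,5)
river: ρ → (5,12,-4)
river: ρ → (-4,12,5)
closes: descent 1, river 4
min |a| on river = 4

4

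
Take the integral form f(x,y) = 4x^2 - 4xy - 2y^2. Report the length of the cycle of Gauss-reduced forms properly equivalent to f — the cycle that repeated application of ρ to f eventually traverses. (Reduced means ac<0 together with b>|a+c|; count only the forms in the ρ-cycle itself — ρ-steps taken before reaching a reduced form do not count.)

D = 48, ⌊√D⌋ = 6
descent: ρ → (-2,4,4)  [lands on river]
river: ρ → (4,4,-2)
ρ-cycle length = 2 (tail of 1 descent step not counted)

2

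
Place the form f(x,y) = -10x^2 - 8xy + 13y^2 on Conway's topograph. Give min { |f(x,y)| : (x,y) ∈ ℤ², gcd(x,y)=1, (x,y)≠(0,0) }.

descent: ρ → (13,8,-10)  [lands on river]
river: ρ → (-10,12,11)
river: ρ → (11,10,-11)
river: ρ → (-11,12,10)
river: ρ → (10,8,-13)
river: ρ → (-13,18,5)
river: ρ → (5,22,-5)
river: ρ → (-5,18,13)
closes: descent 1, river 8
min |a| on river = 5

5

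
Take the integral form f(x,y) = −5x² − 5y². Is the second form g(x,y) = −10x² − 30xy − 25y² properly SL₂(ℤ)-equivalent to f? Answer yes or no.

D₁ = -100, D₂ = -100
f is negative-definite; reduce −f:
−f: reduced (well bottom): (5,0,5) with a≤c, −a<b≤a
flip sign back: reduced form of f is (-5,0,-5)
g is negative-definite; reduce −g:
−g: translate: b→10 (≡30 mod 20), so (10,30,25)→(10,10,5)
−g: flip: (10,10,5)→(5,-10,10)
−g: translate: b→0 (≡-10 mod 10), so (5,-10,10)→(5,0,5)
−g: reduced (well bottom): (5,0,5) with a≤c, −a<b≤a
flip sign back: reduced form of g is (-5,0,-5)
reduced forms (-5, 0, -5) vs (-5, 0, -5) ⇒ equivalent

yes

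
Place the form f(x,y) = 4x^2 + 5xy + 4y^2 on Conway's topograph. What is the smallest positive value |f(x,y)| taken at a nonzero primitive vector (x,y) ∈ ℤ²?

translate: b→-3 (≡5 mod 8), so (4,5,4)→(4,-3,3)
flip: (4,-3,3)→(3,3,4)
reduced (well bottom): (3,3,4) with a≤c, −a<b≤a
well minimum = a = 3

3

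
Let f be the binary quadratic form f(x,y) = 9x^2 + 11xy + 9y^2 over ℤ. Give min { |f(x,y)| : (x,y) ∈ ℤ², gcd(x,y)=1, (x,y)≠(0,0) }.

translate: b→-7 (≡11 mod 18), so (9,11,9)→(9,-7,7)
flip: (9,-7,7)→(7,7,9)
reduced (well bottom): (7,7,9) with a≤c, −a<b≤a
well minimum = a = 7

7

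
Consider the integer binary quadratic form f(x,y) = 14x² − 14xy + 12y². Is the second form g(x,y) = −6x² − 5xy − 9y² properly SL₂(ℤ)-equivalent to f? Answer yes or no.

D₁ = -476, D₂ = -191
discriminants differ ⇒ not SL₂(ℤ)-equivalent

no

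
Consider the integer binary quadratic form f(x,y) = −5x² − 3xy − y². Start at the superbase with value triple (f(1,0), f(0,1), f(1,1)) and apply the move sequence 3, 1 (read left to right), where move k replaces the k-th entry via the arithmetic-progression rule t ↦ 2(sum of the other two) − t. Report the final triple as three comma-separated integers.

start (-5,-1,-9) = (f(1,0),f(0,1),f(1,1))
replace slot 3: 2·((-5)+(-1)) − (-9) = -3 → (-5,-1,-3)
replace slot 1: 2·((-1)+(-3)) − (-5) = -3 → (-3,-1,-3)

-3,-1,-3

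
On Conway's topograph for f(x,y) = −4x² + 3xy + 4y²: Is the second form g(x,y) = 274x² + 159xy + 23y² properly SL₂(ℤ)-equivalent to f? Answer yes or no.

D₁ = 73, D₂ = 73
river cycle of f (length 18): (4, 5, -3), (-3, 7, 2), (2, 5, -6), (-6, 7, 1), (1, 7, -6), (-6, 5, 2), (2, 7, -3), (-3, 5, 4), (4, 3, -4), (-4, 5, 3), … (8 more)
river cycle of g (length 18): (4, 5, -3), (-3, 7, 2), (2, 5, -6), (-6, 7, 1), (1, 7, -6), (-6, 5, 2), (2, 7, -3), (-3, 5, 4), (4, 3, -4), (-4, 5, 3), … (8 more)
cycles coincide ⇒ equivalent

yes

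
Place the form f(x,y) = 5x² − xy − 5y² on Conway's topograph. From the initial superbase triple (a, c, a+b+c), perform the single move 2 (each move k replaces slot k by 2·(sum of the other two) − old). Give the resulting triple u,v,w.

start (5,-5,-1) = (f(1,0),f(0,1),f(1,1))
replace slot 2: 2·(5+(-1)) − (-5) = 13 → (5,13,-1)

5,13,-1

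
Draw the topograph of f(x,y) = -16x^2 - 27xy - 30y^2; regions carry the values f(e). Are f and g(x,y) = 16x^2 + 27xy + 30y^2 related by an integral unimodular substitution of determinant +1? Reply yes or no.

D₁ = -1191, D₂ = -1191
f is negative-definite; reduce −f:
−f: translate: b→-5 (≡27 mod 32), so (16,27,30)→(16,-5,19)
−f: reduced (well bottom): (16,-5,19) with a≤c, −a<b≤a
flip sign back: reduced form of f is (-16,5,-19)
g: translate: b→-5 (≡27 mod 32), so (16,27,30)→(16,-5,19)
g: reduced (well bottom): (16,-5,19) with a≤c, −a<b≤a
reduced forms (-16, 5, -19) vs (16, -5, 19) ⇒ inequivalent

no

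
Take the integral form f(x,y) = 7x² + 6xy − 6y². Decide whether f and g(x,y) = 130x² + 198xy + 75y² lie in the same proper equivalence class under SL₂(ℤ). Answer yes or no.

D₁ = 204, D₂ = 204
river cycle of f (length 6): (-6, 6, 7), (7, 8, -5), (-5, 12, 3), (3, 12, -5), (-5, 8, 7), (7, 6, -6)
river cycle of g (length 6): (7, 6, -6), (-6, 6, 7), (7, 8, -5), (-5, 12, 3), (3, 12, -5), (-5, 8, 7)
cycles coincide ⇒ equivalent

yes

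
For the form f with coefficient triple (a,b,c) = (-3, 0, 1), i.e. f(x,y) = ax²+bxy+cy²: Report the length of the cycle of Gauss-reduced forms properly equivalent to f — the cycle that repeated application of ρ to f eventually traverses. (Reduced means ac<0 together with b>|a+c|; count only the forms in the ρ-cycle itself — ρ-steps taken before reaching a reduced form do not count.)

D = 12, ⌊√D⌋ = 3
descent: ρ → (1,2,-2)  [lands on river]
river: ρ → (-2,2,1)
ρ-cycle length = 2 (tail of 1 descent step not counted)

2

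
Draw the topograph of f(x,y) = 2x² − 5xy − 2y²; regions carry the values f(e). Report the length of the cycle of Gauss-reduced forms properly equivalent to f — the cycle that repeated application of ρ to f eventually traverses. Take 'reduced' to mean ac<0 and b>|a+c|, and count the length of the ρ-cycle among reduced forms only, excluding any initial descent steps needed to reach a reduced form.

D = 41, ⌊√D⌋ = 6
descent: ρ → (-2,5,2)  [lands on river]
river: ρ → (2,3,-4)
river: ρ → (-4,5,1)
river: ρ → (1,5,-4)
river: ρ → (-4,3,2)
river: ρ → (2,5,-2)
river: ρ → (-2,3,4)
river: ρ → (4,5,-1)
river: ρ → (-1,5,4)
river: ρ → (4,3,-2)
ρ-cycle length = 10 (tail of 1 descent step not counted)

10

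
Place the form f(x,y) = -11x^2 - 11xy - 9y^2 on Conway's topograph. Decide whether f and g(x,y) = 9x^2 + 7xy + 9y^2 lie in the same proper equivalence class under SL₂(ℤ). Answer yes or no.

D₁ = -275, D₂ = -275
f is negative-definite; reduce −f:
−f: flip: (11,11,9)→(9,-11,11)
−f: translate: b→7 (≡-11 mod 18), so (9,-11,11)→(9,7,9)
−f: reduced (well bottom): (9,7,9) with a≤c, −a<b≤a
flip sign back: reduced form of f is (-9,-7,-9)
g: reduced (well bottom): (9,7,9) with a≤c, −a<b≤a
reduced forms (-9, -7, -9) vs (9, 7, 9) ⇒ inequivalent

no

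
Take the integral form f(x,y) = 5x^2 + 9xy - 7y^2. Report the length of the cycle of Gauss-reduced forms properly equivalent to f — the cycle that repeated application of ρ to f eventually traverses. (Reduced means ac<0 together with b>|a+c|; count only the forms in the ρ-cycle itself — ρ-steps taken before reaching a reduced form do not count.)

D = 221, ⌊√D⌋ = 14
river: ρ → (-7,5,7)
river: ρ → (7,9,-5)
river: ρ → (-5,11,5)
river: ρ → (5,9,-7)
ρ-cycle length = 4 (tail of 0 descent steps not counted)

4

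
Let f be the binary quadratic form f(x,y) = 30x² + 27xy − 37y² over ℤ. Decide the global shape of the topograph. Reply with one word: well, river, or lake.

D = b²−4ac = 27² − 4·30·(-37) = 5169
D > 0 non-square ⇒ indefinite ⇒ periodic river

river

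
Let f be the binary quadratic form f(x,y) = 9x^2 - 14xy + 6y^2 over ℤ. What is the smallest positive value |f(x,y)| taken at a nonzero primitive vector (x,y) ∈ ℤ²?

translate: b→4 (≡-14 mod 18), so (9,-14,6)→(9,4,1)
flip: (9,4,1)→(1,-4,9)
translate: b→0 (≡-4 mod 2), so (1,-4,9)→(1,0,5)
reduced (well bottom): (1,0,5) with a≤c, −a<b≤a
well minimum = a = 1

1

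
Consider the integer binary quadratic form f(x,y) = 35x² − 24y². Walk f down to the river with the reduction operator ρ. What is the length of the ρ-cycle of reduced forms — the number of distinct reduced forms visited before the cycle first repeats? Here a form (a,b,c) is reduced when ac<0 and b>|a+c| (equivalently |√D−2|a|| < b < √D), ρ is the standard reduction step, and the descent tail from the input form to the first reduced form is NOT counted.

D = 3360, ⌊√D⌋ = 57
descent: ρ → (-24,48,11)  [lands on river]
river: ρ → (11,40,-40)
river: ρ → (-40,40,11)
river: ρ → (11,48,-24)
ρ-cycle length = 4 (tail of 1 descent step not counted)

4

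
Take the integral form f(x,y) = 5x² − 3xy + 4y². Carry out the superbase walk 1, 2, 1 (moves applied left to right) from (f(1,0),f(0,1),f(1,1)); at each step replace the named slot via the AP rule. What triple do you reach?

start (5,4,6) = (f(1,0),f(0,1),f(1,1))
replace slot 1: 2·(4+6) − 5 = 15 → (15,4,6)
replace slot 2: 2·(15+6) − 4 = 38 → (15,38,6)
replace slot 1: 2·(38+6) − 15 = 73 → (73,38,6)

73,38,6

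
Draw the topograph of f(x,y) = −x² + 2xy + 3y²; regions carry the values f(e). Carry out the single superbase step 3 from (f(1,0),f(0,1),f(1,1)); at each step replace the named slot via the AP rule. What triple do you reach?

start (-1,3,4) = (f(1,0),f(0,1),f(1,1))
replace slot 3: 2·((-1)+3) − 4 = 0 → (-1,3,0)

-1,3,0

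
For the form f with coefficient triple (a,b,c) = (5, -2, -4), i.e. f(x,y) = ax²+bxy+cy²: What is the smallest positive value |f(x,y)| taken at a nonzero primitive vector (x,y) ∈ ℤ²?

descent: ρ → (-4,2,5)  [lands on river]
river: ρ → (5,8,-1)
river: ρ → (-1,8,5)
river: ρ → (5,2,-4)
river: ρ → (-4,6,3)
river: ρ → (3,6,-4)
closes: descent 1, river 6
min |a| on river = 1

1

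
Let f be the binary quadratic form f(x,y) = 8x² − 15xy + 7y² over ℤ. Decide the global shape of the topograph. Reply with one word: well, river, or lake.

D = b²−4ac = (-15)² − 4·8·7 = 1
D = 1² is a perfect square ⇒ form factors over ℤ ⇒ lakes

lake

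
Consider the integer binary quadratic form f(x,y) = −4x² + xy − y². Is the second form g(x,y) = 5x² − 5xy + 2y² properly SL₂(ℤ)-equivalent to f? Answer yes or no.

D₁ = -15, D₂ = -15
f is negative-definite; reduce −f:
−f: flip: (4,-1,1)→(1,1,4)
−f: reduced (well bottom): (1,1,4) with a≤c, −a<b≤a
flip sign back: reduced form of f is (-1,-1,-4)
g: translate: b→5 (≡-5 mod 10), so (5,-5,2)→(5,5,2)
g: flip: (5,5,2)→(2,-5,5)
g: translate: b→-1 (≡-5 mod 4), so (2,-5,5)→(2,-1,2)
g: flip: (2,-1,2)→(2,1,2)
g: reduced (well bottom): (2,1,2) with a≤c, −a<b≤a
reduced forms (-1, -1, -4) vs (2, 1, 2) ⇒ inequivalent

no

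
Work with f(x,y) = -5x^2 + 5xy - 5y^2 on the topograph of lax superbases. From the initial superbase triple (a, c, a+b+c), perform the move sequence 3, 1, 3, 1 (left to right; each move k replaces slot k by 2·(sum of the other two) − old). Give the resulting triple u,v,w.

start (-5,-5,-5) = (f(1,0),f(0,1),f(1,1))
replace slot 3: 2·((-5)+(-5)) − (-5) = -15 → (-5,-5,-15)
replace slot 1: 2·((-5)+(-15)) − (-5) = -35 → (-35,-5,-15)
replace slot 3: 2·((-35)+(-5)) − (-15) = -65 → (-35,-5,-65)
replace slot 1: 2·((-5)+(-65)) − (-35) = -105 → (-105,-5,-65)

-105,-5,-65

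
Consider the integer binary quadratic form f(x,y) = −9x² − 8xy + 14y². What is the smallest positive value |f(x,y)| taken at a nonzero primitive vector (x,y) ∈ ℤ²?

descent: ρ → (14,8,-9)  [lands on river]
river: ρ → (-9,10,13)
river: ρ → (13,16,-6)
river: ρ → (-6,20,7)
river: ρ → (7,22,-3)
river: ρ → (-3,20,14)
closes: descent 1, river 6
min |a| on river = 3

3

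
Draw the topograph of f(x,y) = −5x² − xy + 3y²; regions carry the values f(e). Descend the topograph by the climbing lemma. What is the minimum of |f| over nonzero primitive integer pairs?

descent: ρ → (3,7,-1)  [lands on river]
river: ρ → (-1,7,3)
river: ρ → (3,5,-3)
river: ρ → (-3,7,1)
river: ρ → (1,7,-3)
river: ρ → (-3,5,3)
closes: descent 1, river 6
min |a| on river = 1

1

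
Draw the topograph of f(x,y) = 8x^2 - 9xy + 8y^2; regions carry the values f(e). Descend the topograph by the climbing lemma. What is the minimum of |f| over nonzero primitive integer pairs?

translate: b→7 (≡-9 mod 16), so (8,-9,8)→(8,7,7)
flip: (8,7,7)→(7,-7,8)
translate: b→7 (≡-7 mod 14), so (7,-7,8)→(7,7,8)
reduced (well bottom): (7,7,8) with a≤c, −a<b≤a
well minimum = a = 7

7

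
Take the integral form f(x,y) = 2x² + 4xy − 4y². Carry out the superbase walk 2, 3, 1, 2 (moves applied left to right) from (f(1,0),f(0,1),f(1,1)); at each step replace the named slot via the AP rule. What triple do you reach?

start (2,-4,2) = (f(1,0),f(0,1),f(1,1))
replace slot 2: 2·(2+2) − (-4) = 12 → (2,12,2)
replace slot 3: 2·(2+12) − 2 = 26 → (2,12,26)
replace slot 1: 2·(12+26) − 2 = 74 → (74,12,26)
replace slot 2: 2·(74+26) − 12 = 188 → (74,188,26)

74,188,26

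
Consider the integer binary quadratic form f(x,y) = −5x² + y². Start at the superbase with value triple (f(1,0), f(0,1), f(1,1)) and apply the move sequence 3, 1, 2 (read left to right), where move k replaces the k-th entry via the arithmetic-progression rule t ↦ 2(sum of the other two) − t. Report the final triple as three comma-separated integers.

start (-5,1,-4) = (f(1,0),f(0,1),f(1,1))
replace slot 3: 2·((-5)+1) − (-4) = -4 → (-5,1,-4)
replace slot 1: 2·(1+(-4)) − (-5) = -1 → (-1,1,-4)
replace slot 2: 2·((-1)+(-4)) − 1 = -11 → (-1,-11,-4)

-1,-11,-4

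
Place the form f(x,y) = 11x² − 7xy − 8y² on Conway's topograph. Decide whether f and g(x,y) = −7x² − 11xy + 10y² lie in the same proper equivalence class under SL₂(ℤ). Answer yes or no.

D₁ = 401, D₂ = 401
river cycle of f (length 10): (-8, 7, 11), (11, 15, -4), (-4, 17, 7), (7, 11, -10), (-10, 9, 8), (8, 7, -11), (-11, 15, 4), (4, 17, -7), (-7, 11, 10), (10, 9, -8)
river cycle of g (length 10): (10, 11, -7), (-7, 17, 4), (4, 15, -11), (-11, 7, 8), (8, 9, -10), (-10, 11, 7), (7, 17, -4), (-4, 15, 11), (11, 7, -8), (-8, 9, 10)
cycles differ ⇒ inequivalent

no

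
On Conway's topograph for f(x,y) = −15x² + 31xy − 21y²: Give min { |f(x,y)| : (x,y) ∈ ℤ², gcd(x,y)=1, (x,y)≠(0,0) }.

translate: b→-1 (≡-31 mod 30), so (15,-31,21)→(15,-1,5)
flip: (15,-1,5)→(5,1,15)
reduced (well bottom): (5,1,15) with a≤c, −a<b≤a
well minimum |f| = |-5| = 5 (negative-definite)

5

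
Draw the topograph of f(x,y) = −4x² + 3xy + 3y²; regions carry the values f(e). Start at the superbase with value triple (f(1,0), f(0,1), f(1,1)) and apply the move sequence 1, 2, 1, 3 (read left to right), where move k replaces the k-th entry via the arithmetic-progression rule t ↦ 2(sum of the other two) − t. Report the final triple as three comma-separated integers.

start (-4,3,2) = (f(1,0),f(0,1),f(1,1))
replace slot 1: 2·(3+2) − (-4) = 14 → (14,3,2)
replace slot 2: 2·(14+2) − 3 = 29 → (14,29,2)
replace slot 1: 2·(29+2) − 14 = 48 → (48,29,2)
replace slot 3: 2·(48+29) − 2 = 152 → (48,29,152)

48,29,152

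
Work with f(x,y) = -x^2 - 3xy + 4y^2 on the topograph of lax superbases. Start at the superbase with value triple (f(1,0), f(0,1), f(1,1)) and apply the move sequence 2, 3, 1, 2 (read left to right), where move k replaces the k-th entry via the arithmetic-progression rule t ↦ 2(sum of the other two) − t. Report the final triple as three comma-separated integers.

start (-1,4,0) = (f(1,0),f(0,1),f(1,1))
replace slot 2: 2·((-1)+0) − 4 = -6 → (-1,-6,0)
replace slot 3: 2·((-1)+(-6)) − 0 = -14 → (-1,-6,-14)
replace slot 1: 2·((-6)+(-14)) − (-1) = -39 → (-39,-6,-14)
replace slot 2: 2·((-39)+(-14)) − (-6) = -100 → (-39,-100,-14)

-39,-100,-14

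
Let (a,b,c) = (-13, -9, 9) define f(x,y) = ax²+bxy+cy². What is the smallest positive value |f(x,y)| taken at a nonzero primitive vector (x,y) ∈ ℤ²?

descent: ρ → (9,9,-13)  [lands on river]
river: ρ → (-13,17,5)
river: ρ → (5,23,-1)
river: ρ → (-1,23,5)
river: ρ → (5,17,-13)
river: ρ → (-13,9,9)
closes: descent 1, river 6
min |a| on river = 1

1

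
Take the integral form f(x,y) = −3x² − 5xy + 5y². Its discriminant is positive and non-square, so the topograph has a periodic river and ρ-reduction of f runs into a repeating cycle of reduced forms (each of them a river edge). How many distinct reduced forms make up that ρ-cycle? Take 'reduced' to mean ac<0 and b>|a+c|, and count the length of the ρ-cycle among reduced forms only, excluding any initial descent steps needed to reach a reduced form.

D = 85, ⌊√D⌋ = 9
descent: ρ → (5,5,-3)  [lands on river]
river: ρ → (-3,7,3)
river: ρ → (3,5,-5)
river: ρ → (-5,5,3)
river: ρ → (3,7,-3)
river: ρ → (-3,5,5)
ρ-cycle length = 6 (tail of 1 descent step not counted)

6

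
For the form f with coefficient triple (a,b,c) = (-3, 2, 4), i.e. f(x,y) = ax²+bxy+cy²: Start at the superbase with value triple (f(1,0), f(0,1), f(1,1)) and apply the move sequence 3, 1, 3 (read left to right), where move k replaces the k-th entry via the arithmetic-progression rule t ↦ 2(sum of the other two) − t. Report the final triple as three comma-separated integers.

start (-3,4,3) = (f(1,0),f(0,1),f(1,1))
replace slot 3: 2·((-3)+4) − 3 = -1 → (-3,4,-1)
replace slot 1: 2·(4+(-1)) − (-3) = 9 → (9,4,-1)
replace slot 3: 2·(9+4) − (-1) = 27 → (9,4,27)

9,4,27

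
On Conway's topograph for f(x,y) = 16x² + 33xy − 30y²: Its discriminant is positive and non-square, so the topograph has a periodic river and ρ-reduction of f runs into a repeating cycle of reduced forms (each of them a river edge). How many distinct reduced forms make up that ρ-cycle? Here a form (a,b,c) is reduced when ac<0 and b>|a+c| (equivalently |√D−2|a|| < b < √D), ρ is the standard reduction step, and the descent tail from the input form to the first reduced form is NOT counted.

D = 3009, ⌊√D⌋ = 54
river: ρ → (-30,27,19)
river: ρ → (19,49,-8)
river: ρ → (-8,47,25)
river: ρ → (25,53,-2)
river: ρ → (-2,51,51)
river: ρ → (51,51,-2)
river: ρ → (-2,53,25)
river: ρ → (25,47,-8)
river: ρ → (-8,49,19)
river: ρ → (19,27,-30)
river: ρ → (-30,33,16)
river: ρ → (16,31,-32)
river: ρ → (-32,33,15)
river: ρ → (15,27,-38)
river: ρ → (-38,49,4)
river: ρ → (4,47,-50)
river: ρ → (-50,53,1)
river: ρ → (1,53,-50)
river: ρ → (-50,47,4)
river: ρ → (4,49,-38)
river: ρ → (-38,27,15)
river: ρ → (15,33,-32)
river: ρ → (-32,31,16)
river: ρ → (16,33,-30)
ρ-cycle length = 24 (tail of 0 descent steps not counted)

24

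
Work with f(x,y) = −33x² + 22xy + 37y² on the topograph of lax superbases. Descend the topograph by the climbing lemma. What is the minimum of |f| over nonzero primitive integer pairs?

river: ρ → (37,52,-18)
river: ρ → (-18,56,31)
river: ρ → (31,68,-6)
river: ρ → (-6,64,53)
river: ρ → (53,42,-17)
river: ρ → (-17,60,26)
river: ρ → (26,44,-33)
river: ρ → (-33,22,37)
closes: descent 0, river 8
min |a| on river = 6

6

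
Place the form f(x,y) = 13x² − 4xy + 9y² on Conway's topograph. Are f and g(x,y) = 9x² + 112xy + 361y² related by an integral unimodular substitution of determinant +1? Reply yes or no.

D₁ = -452, D₂ = -452
f: flip: (13,-4,9)→(9,4,13)
f: reduced (well bottom): (9,4,13) with a≤c, −a<b≤a
g: translate: b→4 (≡112 mod 18), so (9,112,361)→(9,4,13)
g: reduced (well bottom): (9,4,13) with a≤c, −a<b≤a
reduced forms (9, 4, 13) vs (9, 4, 13) ⇒ equivalent

yes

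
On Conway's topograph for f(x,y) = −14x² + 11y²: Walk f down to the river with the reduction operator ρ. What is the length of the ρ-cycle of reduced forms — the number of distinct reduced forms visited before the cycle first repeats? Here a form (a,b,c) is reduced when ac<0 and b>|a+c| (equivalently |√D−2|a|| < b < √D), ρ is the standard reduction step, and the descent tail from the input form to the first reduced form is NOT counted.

D = 616, ⌊√D⌋ = 24
descent: ρ → (11,22,-3)  [lands on river]
river: ρ → (-3,20,18)
river: ρ → (18,16,-5)
river: ρ → (-5,24,2)
river: ρ → (2,24,-5)
river: ρ → (-5,16,18)
river: ρ → (18,20,-3)
river: ρ → (-3,22,11)
ρ-cycle length = 8 (tail of 1 descent step not counted)

8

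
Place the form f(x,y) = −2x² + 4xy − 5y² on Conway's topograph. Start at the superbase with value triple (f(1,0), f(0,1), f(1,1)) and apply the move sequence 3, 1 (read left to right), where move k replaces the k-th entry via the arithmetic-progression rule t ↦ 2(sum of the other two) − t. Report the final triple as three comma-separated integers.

start (-2,-5,-3) = (f(1,0),f(0,1),f(1,1))
replace slot 3: 2·((-2)+(-5)) − (-3) = -11 → (-2,-5,-11)
replace slot 1: 2·((-5)+(-11)) − (-2) = -30 → (-30,-5,-11)

-30,-5,-11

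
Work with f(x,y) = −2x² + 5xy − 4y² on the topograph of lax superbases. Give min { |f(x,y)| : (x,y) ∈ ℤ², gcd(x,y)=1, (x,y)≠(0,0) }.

translate: b→-1 (≡-5 mod 4), so (2,-5,4)→(2,-1,1)
flip: (2,-1,1)→(1,1,2)
reduced (well bottom): (1,1,2) with a≤c, −a<b≤a
well minimum |f| = |-1| = 1 (negative-definite)

1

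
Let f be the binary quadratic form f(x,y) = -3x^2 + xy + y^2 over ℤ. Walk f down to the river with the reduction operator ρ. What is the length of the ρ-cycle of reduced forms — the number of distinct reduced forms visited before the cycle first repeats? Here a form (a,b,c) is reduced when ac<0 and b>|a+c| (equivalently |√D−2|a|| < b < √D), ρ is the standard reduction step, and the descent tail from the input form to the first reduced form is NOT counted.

D = 13, ⌊√D⌋ = 3
descent: ρ → (1,3,-1)  [lands on river]
river: ρ → (-1,3,1)
ρ-cycle length = 2 (tail of 1 descent step not counted)

2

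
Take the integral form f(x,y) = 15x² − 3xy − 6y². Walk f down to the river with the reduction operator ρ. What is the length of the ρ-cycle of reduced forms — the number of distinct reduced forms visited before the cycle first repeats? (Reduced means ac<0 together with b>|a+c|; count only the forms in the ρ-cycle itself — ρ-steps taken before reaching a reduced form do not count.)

D = 369, ⌊√D⌋ = 19
descent: ρ → (-6,15,6)  [lands on river]
river: ρ → (6,9,-12)
river: ρ → (-12,15,3)
river: ρ → (3,15,-12)
river: ρ → (-12,9,6)
river: ρ → (6,15,-6)
river: ρ → (-6,9,12)
river: ρ → (12,15,-3)
river: ρ → (-3,15,12)
river: ρ → (12,9,-6)
ρ-cycle length = 10 (tail of 1 descent step not counted)

10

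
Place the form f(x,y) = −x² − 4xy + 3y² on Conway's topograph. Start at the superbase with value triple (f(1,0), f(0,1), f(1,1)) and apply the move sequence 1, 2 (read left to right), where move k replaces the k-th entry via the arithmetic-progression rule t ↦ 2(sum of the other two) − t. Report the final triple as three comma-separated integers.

start (-1,3,-2) = (f(1,0),f(0,1),f(1,1))
replace slot 1: 2·(3+(-2)) − (-1) = 3 → (3,3,-2)
replace slot 2: 2·(3+(-2)) − 3 = -1 → (3,-1,-2)

3,-1,-2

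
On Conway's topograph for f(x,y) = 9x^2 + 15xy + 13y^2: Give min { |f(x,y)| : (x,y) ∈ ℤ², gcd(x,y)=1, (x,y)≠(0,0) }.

translate: b→-3 (≡15 mod 18), so (9,15,13)→(9,-3,7)
flip: (9,-3,7)→(7,3,9)
reduced (well bottom): (7,3,9) with a≤c, −a<b≤a
well minimum = a = 7

7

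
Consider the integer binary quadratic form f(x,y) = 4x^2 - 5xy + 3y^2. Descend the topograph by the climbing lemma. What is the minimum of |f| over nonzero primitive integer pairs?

translate: b→3 (≡-5 mod 8), so (4,-5,3)→(4,3,2)
flip: (4,3,2)→(2,-3,4)
translate: b→1 (≡-3 mod 4), so (2,-3,4)→(2,1,3)
reduced (well bottom): (2,1,3) with a≤c, −a<b≤a
well minimum = a = 2

2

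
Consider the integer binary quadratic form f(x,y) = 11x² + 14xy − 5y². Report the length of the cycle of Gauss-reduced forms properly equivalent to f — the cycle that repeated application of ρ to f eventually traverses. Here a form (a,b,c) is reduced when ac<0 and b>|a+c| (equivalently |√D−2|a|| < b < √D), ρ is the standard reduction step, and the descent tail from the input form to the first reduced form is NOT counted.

D = 416, ⌊√D⌋ = 20
river: ρ → (-5,16,8)
river: ρ → (8,16,-5)
river: ρ → (-5,14,11)
river: ρ → (11,8,-8)
river: ρ → (-8,8,11)
river: ρ → (11,14,-5)
ρ-cycle length = 6 (tail of 0 descent steps not counted)

6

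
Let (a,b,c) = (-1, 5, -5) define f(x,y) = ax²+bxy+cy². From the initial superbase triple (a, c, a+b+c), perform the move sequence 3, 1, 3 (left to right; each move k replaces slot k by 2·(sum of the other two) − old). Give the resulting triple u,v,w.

start (-1,-5,-1) = (f(1,0),f(0,1),f(1,1))
replace slot 3: 2·((-1)+(-5)) − (-1) = -11 → (-1,-5,-11)
replace slot 1: 2·((-5)+(-11)) − (-1) = -31 → (-31,-5,-11)
replace slot 3: 2·((-31)+(-5)) − (-11) = -61 → (-31,-5,-61)

-31,-5,-61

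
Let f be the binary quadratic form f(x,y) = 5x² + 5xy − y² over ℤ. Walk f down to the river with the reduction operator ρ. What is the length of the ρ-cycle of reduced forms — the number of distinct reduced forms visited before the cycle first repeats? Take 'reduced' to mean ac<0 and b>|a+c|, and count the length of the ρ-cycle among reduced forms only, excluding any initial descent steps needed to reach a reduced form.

D = 45, ⌊√D⌋ = 6
river: ρ → (-1,5,5)
river: ρ → (5,5,-1)
ρ-cycle length = 2 (tail of 0 descent steps not counted)

2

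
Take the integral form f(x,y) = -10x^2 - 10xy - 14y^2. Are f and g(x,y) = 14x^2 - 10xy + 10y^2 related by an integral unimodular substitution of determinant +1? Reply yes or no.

D₁ = -460, D₂ = -460
f is negative-definite; reduce −f:
−f: reduced (well bottom): (10,10,14) with a≤c, −a<b≤a
flip sign back: reduced form of f is (-10,-10,-14)
g: flip: (14,-10,10)→(10,10,14)
g: reduced (well bottom): (10,10,14) with a≤c, −a<b≤a
reduced forms (-10, -10, -14) vs (10, 10, 14) ⇒ inequivalent

no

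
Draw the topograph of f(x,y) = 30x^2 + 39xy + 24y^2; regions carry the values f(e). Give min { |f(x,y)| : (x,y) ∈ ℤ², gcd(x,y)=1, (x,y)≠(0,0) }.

translate: b→-21 (≡39 mod 60), so (30,39,24)→(30,-21,15)
flip: (30,-21,15)→(15,21,30)
translate: b→-9 (≡21 mod 30), so (15,21,30)→(15,-9,24)
reduced (well bottom): (15,-9,24) with a≤c, −a<b≤a
well minimum = a = 15

15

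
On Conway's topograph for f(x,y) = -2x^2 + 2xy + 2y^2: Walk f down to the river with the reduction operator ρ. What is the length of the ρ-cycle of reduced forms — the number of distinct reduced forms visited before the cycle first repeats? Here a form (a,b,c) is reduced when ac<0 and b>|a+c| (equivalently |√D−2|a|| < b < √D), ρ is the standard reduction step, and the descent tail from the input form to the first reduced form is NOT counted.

D = 20, ⌊√D⌋ = 4
river: ρ → (2,2,-2)
river: ρ → (-2,2,2)
ρ-cycle length = 2 (tail of 0 descent steps not counted)

2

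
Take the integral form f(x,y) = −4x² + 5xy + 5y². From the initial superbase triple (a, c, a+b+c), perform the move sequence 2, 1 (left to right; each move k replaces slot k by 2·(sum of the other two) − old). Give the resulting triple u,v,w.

start (-4,5,6) = (f(1,0),f(0,1),f(1,1))
replace slot 2: 2·((-4)+6) − 5 = -1 → (-4,-1,6)
replace slot 1: 2·((-1)+6) − (-4) = 14 → (14,-1,6)

14,-1,6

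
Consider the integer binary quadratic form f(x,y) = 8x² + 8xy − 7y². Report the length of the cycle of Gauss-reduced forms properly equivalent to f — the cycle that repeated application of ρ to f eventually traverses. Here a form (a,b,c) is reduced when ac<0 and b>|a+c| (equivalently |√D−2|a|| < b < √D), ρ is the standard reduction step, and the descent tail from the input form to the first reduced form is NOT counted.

D = 288, ⌊√D⌋ = 16
river: ρ → (-7,6,9)
river: ρ → (9,12,-4)
river: ρ → (-4,12,9)
river: ρ → (9,6,-7)
river: ρ → (-7,8,8)
river: ρ → (8,8,-7)
ρ-cycle length = 6 (tail of 0 descent steps not counted)

6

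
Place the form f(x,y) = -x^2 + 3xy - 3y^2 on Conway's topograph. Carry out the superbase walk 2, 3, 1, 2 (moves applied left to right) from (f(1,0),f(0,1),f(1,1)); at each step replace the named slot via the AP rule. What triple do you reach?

start (-1,-3,-1) = (f(1,0),f(0,1),f(1,1))
replace slot 2: 2·((-1)+(-1)) − (-3) = -1 → (-1,-1,-1)
replace slot 3: 2·((-1)+(-1)) − (-1) = -3 → (-1,-1,-3)
replace slot 1: 2·((-1)+(-3)) − (-1) = -7 → (-7,-1,-3)
replace slot 2: 2·((-7)+(-3)) − (-1) = -19 → (-7,-19,-3)

-7,-19,-3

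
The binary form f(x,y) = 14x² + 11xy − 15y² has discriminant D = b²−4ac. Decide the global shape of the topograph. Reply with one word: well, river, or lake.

D = b²−4ac = 11² − 4·14·(-15) = 961
D = 31² is a perfect square ⇒ form factors over ℤ ⇒ lakes

lake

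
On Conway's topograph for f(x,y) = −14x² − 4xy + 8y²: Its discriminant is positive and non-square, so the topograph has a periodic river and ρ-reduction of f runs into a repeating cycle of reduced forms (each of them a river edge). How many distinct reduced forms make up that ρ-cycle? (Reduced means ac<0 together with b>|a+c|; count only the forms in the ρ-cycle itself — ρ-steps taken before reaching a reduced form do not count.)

D = 464, ⌊√D⌋ = 21
descent: ρ → (8,20,-2)  [lands on river]
river: ρ → (-2,20,8)
river: ρ → (8,12,-10)
river: ρ → (-10,8,10)
river: ρ → (10,12,-8)
river: ρ → (-8,20,2)
river: ρ → (2,20,-8)
river: ρ → (-8,12,10)
river: ρ → (10,8,-10)
river: ρ → (-10,12,8)
ρ-cycle length = 10 (tail of 1 descent step not counted)

10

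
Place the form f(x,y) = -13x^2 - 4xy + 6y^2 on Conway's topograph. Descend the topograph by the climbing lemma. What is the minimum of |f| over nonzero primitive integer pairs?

descent: ρ → (6,16,-3)  [lands on river]
river: ρ → (-3,14,11)
river: ρ → (11,8,-6)
river: ρ → (-6,16,3)
river: ρ → (3,14,-11)
river: ρ → (-11,8,6)
closes: descent 1, river 6
min |a| on river = 3

3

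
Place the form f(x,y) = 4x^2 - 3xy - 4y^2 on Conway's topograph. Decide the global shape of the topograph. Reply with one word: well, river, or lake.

D = b²−4ac = (-3)² − 4·4·(-4) = 73
D > 0 non-square ⇒ indefinite ⇒ periodic river

river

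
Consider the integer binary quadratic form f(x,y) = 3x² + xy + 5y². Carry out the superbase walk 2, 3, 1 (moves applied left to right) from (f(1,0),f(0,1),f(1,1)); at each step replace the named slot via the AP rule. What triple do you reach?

start (3,5,9) = (f(1,0),f(0,1),f(1,1))
replace slot 2: 2·(3+9) − 5 = 19 → (3,19,9)
replace slot 3: 2·(3+19) − 9 = 35 → (3,19,35)
replace slot 1: 2·(19+35) − 3 = 105 → (105,19,35)

105,19,35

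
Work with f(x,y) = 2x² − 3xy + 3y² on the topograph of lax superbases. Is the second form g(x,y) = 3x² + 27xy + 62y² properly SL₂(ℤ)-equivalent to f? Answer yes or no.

D₁ = -15, D₂ = -15
f: translate: b→1 (≡-3 mod 4), so (2,-3,3)→(2,1,2)
f: reduced (well bottom): (2,1,2) with a≤c, −a<b≤a
g: translate: b→3 (≡27 mod 6), so (3,27,62)→(3,3,2)
g: flip: (3,3,2)→(2,-3,3)
g: translate: b→1 (≡-3 mod 4), so (2,-3,3)→(2,1,2)
g: reduced (well bottom): (2,1,2) with a≤c, −a<b≤a
reduced forms (2, 1, 2) vs (2, 1, 2) ⇒ equivalent

yes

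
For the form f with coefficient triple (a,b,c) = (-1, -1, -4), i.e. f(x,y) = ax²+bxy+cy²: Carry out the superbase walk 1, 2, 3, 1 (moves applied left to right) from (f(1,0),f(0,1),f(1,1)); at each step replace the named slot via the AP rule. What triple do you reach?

start (-1,-4,-6) = (f(1,0),f(0,1),f(1,1))
replace slot 1: 2·((-4)+(-6)) − (-1) = -19 → (-19,-4,-6)
replace slot 2: 2·((-19)+(-6)) − (-4) = -46 → (-19,-46,-6)
replace slot 3: 2·((-19)+(-46)) − (-6) = -124 → (-19,-46,-124)
replace slot 1: 2·((-46)+(-124)) − (-19) = -321 → (-321,-46,-124)

-321,-46,-124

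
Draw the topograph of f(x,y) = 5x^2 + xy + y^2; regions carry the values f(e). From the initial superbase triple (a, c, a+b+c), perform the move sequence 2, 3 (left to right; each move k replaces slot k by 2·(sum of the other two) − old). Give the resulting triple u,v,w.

start (5,1,7) = (f(1,0),f(0,1),f(1,1))
replace slot 2: 2·(5+7) − 1 = 23 → (5,23,7)
replace slot 3: 2·(5+23) − 7 = 49 → (5,23,49)

5,23,49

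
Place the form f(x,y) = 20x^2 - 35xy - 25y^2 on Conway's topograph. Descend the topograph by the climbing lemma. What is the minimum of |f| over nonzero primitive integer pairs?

descent: ρ → (-25,35,20)  [lands on river]
river: ρ → (20,45,-15)
river: ρ → (-15,45,20)
river: ρ → (20,35,-25)
river: ρ → (-25,15,30)
river: ρ → (30,45,-10)
river: ρ → (-10,55,5)
river: ρ → (5,55,-10)
river: ρ → (-10,45,30)
river: ρ → (30,15,-25)
closes: descent 1, river 10
min |a| on river = 5

5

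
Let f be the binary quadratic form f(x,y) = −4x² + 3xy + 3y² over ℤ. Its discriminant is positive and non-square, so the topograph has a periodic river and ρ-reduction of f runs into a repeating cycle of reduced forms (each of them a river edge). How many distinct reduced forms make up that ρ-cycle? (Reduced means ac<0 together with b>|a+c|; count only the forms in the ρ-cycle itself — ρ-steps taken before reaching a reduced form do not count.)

D = 57, ⌊√D⌋ = 7
river: ρ → (3,3,-4)
river: ρ → (-4,5,2)
river: ρ → (2,7,-1)
river: ρ → (-1,7,2)
river: ρ → (2,5,-4)
river: ρ → (-4,3,3)
ρ-cycle length = 6 (tail of 0 descent steps not counted)

6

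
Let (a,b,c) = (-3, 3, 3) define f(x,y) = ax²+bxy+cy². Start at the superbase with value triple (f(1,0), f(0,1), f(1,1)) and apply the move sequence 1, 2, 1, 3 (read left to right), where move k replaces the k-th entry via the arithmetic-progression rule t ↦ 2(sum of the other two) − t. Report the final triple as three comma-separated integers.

start (-3,3,3) = (f(1,0),f(0,1),f(1,1))
replace slot 1: 2·(3+3) − (-3) = 15 → (15,3,3)
replace slot 2: 2·(15+3) − 3 = 33 → (15,33,3)
replace slot 1: 2·(33+3) − 15 = 57 → (57,33,3)
replace slot 3: 2·(57+33) − 3 = 177 → (57,33,177)

57,33,177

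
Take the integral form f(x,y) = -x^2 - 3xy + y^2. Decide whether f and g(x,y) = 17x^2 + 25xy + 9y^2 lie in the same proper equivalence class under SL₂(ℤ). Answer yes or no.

D₁ = 13, D₂ = 13
river cycle of f (length 2): (1, 3, -1), (-1, 3, 1)
river cycle of g (length 2): (1, 3, -1), (-1, 3, 1)
cycles coincide ⇒ equivalent

yes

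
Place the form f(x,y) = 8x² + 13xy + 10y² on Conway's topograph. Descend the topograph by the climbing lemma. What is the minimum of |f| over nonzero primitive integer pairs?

translate: b→-3 (≡13 mod 16), so (8,13,10)→(8,-3,5)
flip: (8,-3,5)→(5,3,8)
reduced (well bottom): (5,3,8) with a≤c, −a<b≤a
well minimum = a = 5

5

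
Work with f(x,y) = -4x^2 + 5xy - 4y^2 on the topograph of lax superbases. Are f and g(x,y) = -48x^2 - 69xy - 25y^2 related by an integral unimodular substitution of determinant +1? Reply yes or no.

D₁ = -39, D₂ = -39
f is negative-definite; reduce −f:
−f: translate: b→3 (≡-5 mod 8), so (4,-5,4)→(4,3,3)
−f: flip: (4,3,3)→(3,-3,4)
−f: translate: b→3 (≡-3 mod 6), so (3,-3,4)→(3,3,4)
−f: reduced (well bottom): (3,3,4) with a≤c, −a<b≤a
flip sign back: reduced form of f is (-3,-3,-4)
g is negative-definite; reduce −g:
−g: translate: b→-27 (≡69 mod 96), so (48,69,25)→(48,-27,4)
−g: flip: (48,-27,4)→(4,27,48)
−g: translate: b→3 (≡27 mod 8), so (4,27,48)→(4,3,3)
−g: flip: (4,3,3)→(3,-3,4)
−g: translate: b→3 (≡-3 mod 6), so (3,-3,4)→(3,3,4)
−g: reduced (well bottom): (3,3,4) with a≤c, −a<b≤a
flip sign back: reduced form of g is (-3,-3,-4)
reduced forms (-3, -3, -4) vs (-3, -3, -4) ⇒ equivalent

yes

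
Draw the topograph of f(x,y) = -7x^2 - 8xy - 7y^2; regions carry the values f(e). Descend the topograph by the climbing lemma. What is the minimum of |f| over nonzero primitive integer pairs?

translate: b→-6 (≡8 mod 14), so (7,8,7)→(7,-6,6)
flip: (7,-6,6)→(6,6,7)
reduced (well bottom): (6,6,7) with a≤c, −a<b≤a
well minimum |f| = |-6| = 6 (negative-definite)

6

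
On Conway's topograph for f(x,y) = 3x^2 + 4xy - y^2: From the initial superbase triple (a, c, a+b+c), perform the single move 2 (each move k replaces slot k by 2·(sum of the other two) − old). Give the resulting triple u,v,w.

start (3,-1,6) = (f(1,0),f(0,1),f(1,1))
replace slot 2: 2·(3+6) − (-1) = 19 → (3,19,6)

3,19,6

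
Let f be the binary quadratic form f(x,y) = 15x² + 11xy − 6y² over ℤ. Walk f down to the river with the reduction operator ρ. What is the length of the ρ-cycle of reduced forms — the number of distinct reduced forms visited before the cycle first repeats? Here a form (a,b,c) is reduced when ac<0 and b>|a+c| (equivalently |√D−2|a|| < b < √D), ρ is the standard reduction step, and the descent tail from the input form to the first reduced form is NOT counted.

D = 481, ⌊√D⌋ = 21
river: ρ → (-6,13,13)
river: ρ → (13,13,-6)
river: ρ → (-6,11,15)
river: ρ → (15,19,-2)
river: ρ → (-2,21,5)
river: ρ → (5,19,-6)
river: ρ → (-6,17,8)
river: ρ → (8,15,-8)
river: ρ → (-8,17,6)
river: ρ → (6,19,-5)
river: ρ → (-5,21,2)
river: ρ → (2,19,-15)
river: ρ → (-15,11,6)
river: ρ → (6,13,-13)
river: ρ → (-13,13,6)
river: ρ → (6,11,-15)
river: ρ → (-15,19,2)
river: ρ → (2,21,-5)
river: ρ → (-5,19,6)
river: ρ → (6,17,-8)
river: ρ → (-8,15,8)
river: ρ → (8,17,-6)
river: ρ → (-6,19,5)
river: ρ → (5,21,-2)
river: ρ → (-2,19,15)
river: ρ → (15,11,-6)
ρ-cycle length = 26 (tail of 0 descent steps not counted)

26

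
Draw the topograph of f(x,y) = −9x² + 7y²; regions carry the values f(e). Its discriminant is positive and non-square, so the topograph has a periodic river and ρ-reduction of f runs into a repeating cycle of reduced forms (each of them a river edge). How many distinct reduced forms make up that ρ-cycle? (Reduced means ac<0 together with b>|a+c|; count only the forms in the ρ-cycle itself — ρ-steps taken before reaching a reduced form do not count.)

D = 252, ⌊√D⌋ = 15
descent: ρ → (7,14,-2)  [lands on river]
river: ρ → (-2,14,7)
ρ-cycle length = 2 (tail of 1 descent step not counted)

2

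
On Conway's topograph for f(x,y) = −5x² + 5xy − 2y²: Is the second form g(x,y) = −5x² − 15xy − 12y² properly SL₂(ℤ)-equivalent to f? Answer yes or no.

D₁ = -15, D₂ = -15
f is negative-definite; reduce −f:
−f: translate: b→5 (≡-5 mod 10), so (5,-5,2)→(5,5,2)
−f: flip: (5,5,2)→(2,-5,5)
−f: translate: b→-1 (≡-5 mod 4), so (2,-5,5)→(2,-1,2)
−f: flip: (2,-1,2)→(2,1,2)
−f: reduced (well bottom): (2,1,2) with a≤c, −a<b≤a
flip sign back: reduced form of f is (-2,-1,-2)
g is negative-definite; reduce −g:
−g: translate: b→5 (≡15 mod 10), so (5,15,12)→(5,5,2)
−g: flip: (5,5,2)→(2,-5,5)
−g: translate: b→-1 (≡-5 mod 4), so (2,-5,5)→(2,-1,2)
−g: flip: (2,-1,2)→(2,1,2)
−g: reduced (well bottom): (2,1,2) with a≤c, −a<b≤a
flip sign back: reduced form of g is (-2,-1,-2)
reduced forms (-2, -1, -2) vs (-2, -1, -2) ⇒ equivalent

yes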